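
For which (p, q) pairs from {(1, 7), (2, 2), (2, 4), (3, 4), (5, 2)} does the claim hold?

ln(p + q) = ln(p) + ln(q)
Testing each pair:
(1, 7): LHS = ln(8) ≈ 2.079, RHS = ln(7) ≈ 1.946 → fails
(2, 2): LHS = ln(4) ≈ 1.386, RHS = 2·ln(2) ≈ 1.386 → holds
(2, 4): LHS = ln(6) ≈ 1.792, RHS = ln(2) + ln(4) ≈ 2.079 → fails
(3, 4): LHS = ln(7) ≈ 1.946, RHS = ln(3) + ln(4) ≈ 2.485 → fails
(5, 2): LHS = ln(7) ≈ 1.946, RHS = ln(2) + ln(5) ≈ 2.303 → fails

1 of 5 pairs satisfies the claim.

Answer: (2, 2)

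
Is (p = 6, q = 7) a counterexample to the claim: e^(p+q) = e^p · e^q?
Substituting p = 6, q = 7:
LHS = e^(6+7) = e^13 ≈ 442413.4
RHS = e^6 · e^7 = e^13 ≈ 442413.4

The sides agree, so this pair does not disprove the claim.

Answer: No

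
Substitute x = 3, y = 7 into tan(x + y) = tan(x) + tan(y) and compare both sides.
LHS = tan(3 + 7) = tan(10) ≈ 0.6484
RHS = tan(3) + tan(7) ≈ 0.7289

LHS ≠ RHS (they differ by about 0.08054), so the equation does not hold here.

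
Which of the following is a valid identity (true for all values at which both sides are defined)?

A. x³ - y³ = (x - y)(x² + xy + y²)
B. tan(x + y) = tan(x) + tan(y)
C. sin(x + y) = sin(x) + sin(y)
A

A: holds — e.g. at (6, 7), both sides equal -127.
B: fails at (2, 4) — LHS = tan(6) ≈ -0.291, RHS = tan(2) + tan(4) ≈ -1.027.
C: fails at (1, 4) — LHS = sin(5) ≈ -0.9589, RHS = sin(4) + sin(1) ≈ 0.08467.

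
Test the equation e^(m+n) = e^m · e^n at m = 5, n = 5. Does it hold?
Holds

Substituting m = 5, n = 5:

LHS = e^(5+5) = e^10 ≈ 22026.5
RHS = e^5 · e^5 = e^10 ≈ 22026.5

LHS = RHS, so the equation holds at this point.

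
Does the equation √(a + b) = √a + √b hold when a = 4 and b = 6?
Substituting a = 4, b = 6:

LHS = √(4 + 6) = √(10) ≈ 3.162
RHS = √4 + √6 = 2 + √(6) ≈ 4.449

LHS ≠ RHS, so the equation does not hold at this point.

Answer: Fails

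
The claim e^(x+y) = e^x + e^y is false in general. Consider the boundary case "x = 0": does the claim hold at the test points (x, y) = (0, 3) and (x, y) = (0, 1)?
At (0, 3): LHS = e^3 ≈ 20.09 ≠ RHS = 1 + e^3 ≈ 21.09
At (0, 1): LHS = e ≈ 2.718 ≠ RHS = 1 + e ≈ 3.718

Answer: No, fails at both test points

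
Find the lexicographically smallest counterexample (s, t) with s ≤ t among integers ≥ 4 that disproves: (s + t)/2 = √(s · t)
(s, t) = (4, 5)

At (4, 4): both sides equal 4, so it holds there.

Substituting (4, 5) into the claim:
LHS = (4 + 5)/2 = 9/2
RHS = √(4 · 5) = 2·√(5) ≈ 4.472

Since LHS ≠ RHS, this pair disproves the claim, and no lexicographically smaller pair (s ≤ t, integers ≥ 4) does.

For instance (5, 10) is also a counterexample (LHS = 15/2, RHS = 5·√(2) ≈ 7.071), but it's lexicographically larger.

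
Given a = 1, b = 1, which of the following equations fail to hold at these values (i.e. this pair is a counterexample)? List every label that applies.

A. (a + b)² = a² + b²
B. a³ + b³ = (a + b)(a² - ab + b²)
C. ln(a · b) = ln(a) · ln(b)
A

Evaluating each claim at the given values:
A. LHS = 4, RHS = 2 → fails here (LHS ≠ RHS)
B. LHS = 2, RHS = 2 → holds here (LHS = RHS)
C. LHS = 0, RHS = 0 → holds here (LHS = RHS)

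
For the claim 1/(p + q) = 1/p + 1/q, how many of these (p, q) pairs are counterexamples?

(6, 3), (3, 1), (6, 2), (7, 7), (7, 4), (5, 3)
6

Testing each pair:
(6, 3): LHS = 1/9, RHS = 1/2 → counterexample
(3, 1): LHS = 1/4, RHS = 4/3 → counterexample
(6, 2): LHS = 1/8, RHS = 2/3 → counterexample
(7, 7): LHS = 1/14, RHS = 2/7 → counterexample
(7, 4): LHS = 1/11, RHS = 11/28 → counterexample
(5, 3): LHS = 1/8, RHS = 8/15 → counterexample

That makes 6 counterexamples.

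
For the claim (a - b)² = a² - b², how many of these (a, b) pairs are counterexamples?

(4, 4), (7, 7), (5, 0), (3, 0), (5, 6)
1

Testing each pair:
(4, 4): LHS = 0, RHS = 0 → satisfies claim
(7, 7): LHS = 0, RHS = 0 → satisfies claim
(5, 0): LHS = 25, RHS = 25 → satisfies claim
(3, 0): LHS = 9, RHS = 9 → satisfies claim
(5, 6): LHS = 1, RHS = -11 → counterexample

That makes 1 counterexample.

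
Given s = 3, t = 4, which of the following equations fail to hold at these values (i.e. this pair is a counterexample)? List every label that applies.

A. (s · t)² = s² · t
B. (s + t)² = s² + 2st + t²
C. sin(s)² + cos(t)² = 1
Evaluating each claim at the given values:
A. LHS = 144, RHS = 36 → fails here (LHS ≠ RHS)
B. LHS = 49, RHS = 49 → holds here (LHS = RHS)
C. LHS = sin(3)² + cos(4)² ≈ 0.4472, RHS = 1 → fails here (LHS ≠ RHS)

Answer: A, C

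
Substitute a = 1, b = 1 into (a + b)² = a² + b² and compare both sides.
LHS = (1 + 1)² = 4
RHS = 1² + 1² = 2

LHS ≠ RHS, so the equation does not hold here.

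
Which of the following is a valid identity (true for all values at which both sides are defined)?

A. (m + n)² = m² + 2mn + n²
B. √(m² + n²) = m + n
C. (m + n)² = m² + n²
A: holds — e.g. at (4, 6), both sides equal 100.
B: fails at (2, 2) — LHS = 2·√(2) ≈ 2.828, RHS = 4.
C: fails at (1, 2) — LHS = 9, RHS = 5.

Answer: A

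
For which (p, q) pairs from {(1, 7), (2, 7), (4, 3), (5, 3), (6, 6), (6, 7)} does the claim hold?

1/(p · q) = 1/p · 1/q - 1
None

Testing each pair:
(1, 7): LHS = 1/7, RHS = -6/7 → fails
(2, 7): LHS = 1/14, RHS = -13/14 → fails
(4, 3): LHS = 1/12, RHS = -11/12 → fails
(5, 3): LHS = 1/15, RHS = -14/15 → fails
(6, 6): LHS = 1/36, RHS = -35/36 → fails
(6, 7): LHS = 1/42, RHS = -41/42 → fails

No pair satisfies the claim.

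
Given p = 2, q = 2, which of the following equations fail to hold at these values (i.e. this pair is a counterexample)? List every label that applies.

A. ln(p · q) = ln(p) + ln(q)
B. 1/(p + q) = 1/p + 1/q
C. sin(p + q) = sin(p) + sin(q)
Evaluating each claim at the given values:
A. LHS = ln(4) ≈ 1.386, RHS = 2·ln(2) ≈ 1.386 → holds here (LHS = RHS)
B. LHS = 1/4, RHS = 1 → fails here (LHS ≠ RHS)
C. LHS = sin(4) ≈ -0.7568, RHS = 2·sin(2) ≈ 1.819 → fails here (LHS ≠ RHS)

Answer: B, C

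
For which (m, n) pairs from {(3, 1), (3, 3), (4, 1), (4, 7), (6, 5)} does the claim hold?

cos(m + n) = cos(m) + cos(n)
None

Testing each pair:
(3, 1): LHS = cos(4) ≈ -0.6536, RHS = cos(3) + cos(1) ≈ -0.4497 → fails
(3, 3): LHS = cos(6) ≈ 0.9602, RHS = 2·cos(3) ≈ -1.98 → fails
(4, 1): LHS = cos(5) ≈ 0.2837, RHS = cos(4) + cos(1) ≈ -0.1133 → fails
(4, 7): LHS = cos(11) ≈ 0.004426, RHS = cos(4) + cos(7) ≈ 0.1003 → fails
(6, 5): LHS = cos(11) ≈ 0.004426, RHS = cos(5) + cos(6) ≈ 1.244 → fails

No pair satisfies the claim.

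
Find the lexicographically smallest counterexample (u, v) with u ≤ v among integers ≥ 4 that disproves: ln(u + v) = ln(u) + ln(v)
Substituting (4, 4) into the claim:
LHS = ln(4 + 4) = ln(8) ≈ 2.079
RHS = ln(4) + ln(4) = 2·ln(4) ≈ 2.773

Since LHS ≠ RHS, this pair disproves the claim, and no lexicographically smaller pair (u ≤ v, integers ≥ 4) does.

For instance (9, 9) is also a counterexample (LHS = ln(18) ≈ 2.89, RHS = 2·ln(9) ≈ 4.394), but it's lexicographically larger.

Answer: (u, v) = (4, 4)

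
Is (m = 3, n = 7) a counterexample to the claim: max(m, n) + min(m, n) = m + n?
No

Substituting m = 3, n = 7:
LHS = max(3, 7) + min(3, 7) = 10
RHS = 3 + 7 = 10

The sides agree, so this pair does not disprove the claim.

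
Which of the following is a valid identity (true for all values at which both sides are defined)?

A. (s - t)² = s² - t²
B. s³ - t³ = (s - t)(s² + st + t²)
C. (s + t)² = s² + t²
A: fails at (4, 6) — LHS = 4, RHS = -20.
B: holds — e.g. at (2, 7), both sides equal -335.
C: fails at (4, 4) — LHS = 64, RHS = 32.

Answer: B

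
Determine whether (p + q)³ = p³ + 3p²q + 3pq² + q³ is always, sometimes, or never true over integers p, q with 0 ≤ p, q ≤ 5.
The identity holds for every pair in the range. For instance at (p, q) = (3, 5): both sides equal 512.

Answer: Always true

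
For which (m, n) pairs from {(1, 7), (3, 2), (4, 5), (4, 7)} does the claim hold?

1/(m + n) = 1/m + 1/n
None

Testing each pair:
(1, 7): LHS = 1/8, RHS = 8/7 → fails
(3, 2): LHS = 1/5, RHS = 5/6 → fails
(4, 5): LHS = 1/9, RHS = 9/20 → fails
(4, 7): LHS = 1/11, RHS = 11/28 → fails

No pair satisfies the claim.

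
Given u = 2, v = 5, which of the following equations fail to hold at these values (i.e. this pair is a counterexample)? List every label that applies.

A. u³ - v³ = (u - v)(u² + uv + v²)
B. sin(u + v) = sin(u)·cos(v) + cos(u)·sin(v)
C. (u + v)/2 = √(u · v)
C

Evaluating each claim at the given values:
A. LHS = -117, RHS = -117 → holds here (LHS = RHS)
B. LHS = sin(7) ≈ 0.657, RHS = sin(2)·cos(5) + sin(5)·cos(2) ≈ 0.657 → holds here (LHS = RHS)
C. LHS = 7/2, RHS = √(10) ≈ 3.162 → fails here (LHS ≠ RHS)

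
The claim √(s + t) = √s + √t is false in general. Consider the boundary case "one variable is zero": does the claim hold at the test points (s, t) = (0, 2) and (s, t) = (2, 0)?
Yes, holds at both test points

At (0, 2): LHS = √(2) ≈ 1.414, RHS = √(2) ≈ 1.414 → equal
At (2, 0): LHS = √(2) ≈ 1.414, RHS = √(2) ≈ 1.414 → equal

So the claim does hold at both of these boundary points, even though it is not an identity.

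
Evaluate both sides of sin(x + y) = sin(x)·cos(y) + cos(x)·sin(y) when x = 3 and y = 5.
LHS = sin(3 + 5) = sin(8) ≈ 0.9894
RHS = sin(3)·cos(5) + cos(3)·sin(5) = sin(3)·cos(5) + sin(5)·cos(3) ≈ 0.9894

LHS = RHS: the two sides agree.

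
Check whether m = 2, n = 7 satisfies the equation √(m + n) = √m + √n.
Substituting m = 2, n = 7:

LHS = √(2 + 7) = 3
RHS = √2 + √7 = √(2) + √(7) ≈ 4.06

LHS ≠ RHS, so the equation does not hold at this point.

Answer: Fails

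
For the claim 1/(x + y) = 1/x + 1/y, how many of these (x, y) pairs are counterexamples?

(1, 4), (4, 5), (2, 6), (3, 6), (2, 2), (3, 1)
Testing each pair:
(1, 4): LHS = 1/5, RHS = 5/4 → counterexample
(4, 5): LHS = 1/9, RHS = 9/20 → counterexample
(2, 6): LHS = 1/8, RHS = 2/3 → counterexample
(3, 6): LHS = 1/9, RHS = 1/2 → counterexample
(2, 2): LHS = 1/4, RHS = 1 → counterexample
(3, 1): LHS = 1/4, RHS = 4/3 → counterexample

That makes 6 counterexamples.

Answer: 6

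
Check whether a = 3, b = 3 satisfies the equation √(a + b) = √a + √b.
Fails

Substituting a = 3, b = 3:

LHS = √(3 + 3) = √(6) ≈ 2.449
RHS = √3 + √3 = 2·√(3) ≈ 3.464

LHS ≠ RHS, so the equation does not hold at this point.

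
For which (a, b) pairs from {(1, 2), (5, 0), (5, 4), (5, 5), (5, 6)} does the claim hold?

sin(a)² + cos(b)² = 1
Testing each pair:
(1, 2): LHS = cos(2)² + sin(1)² ≈ 0.8813, RHS = 1 → fails
(5, 0): LHS = sin(5)² + 1 ≈ 1.92, RHS = 1 → fails
(5, 4): LHS = cos(4)² + sin(5)² ≈ 1.347, RHS = 1 → fails
(5, 5): LHS = cos(5)² + sin(5)² = 1, RHS = 1 → holds
(5, 6): LHS = sin(5)² + cos(6)² ≈ 1.841, RHS = 1 → fails

1 of 5 pairs satisfies the claim.

Answer: (5, 5)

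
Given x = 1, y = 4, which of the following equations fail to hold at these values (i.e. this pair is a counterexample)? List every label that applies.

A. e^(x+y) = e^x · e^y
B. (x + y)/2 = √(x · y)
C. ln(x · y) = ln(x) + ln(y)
Evaluating each claim at the given values:
A. LHS = e^5 ≈ 148.4, RHS = e^5 ≈ 148.4 → holds here (LHS = RHS)
B. LHS = 5/2, RHS = 2 → fails here (LHS ≠ RHS)
C. LHS = ln(4) ≈ 1.386, RHS = ln(4) ≈ 1.386 → holds here (LHS = RHS)

Answer: B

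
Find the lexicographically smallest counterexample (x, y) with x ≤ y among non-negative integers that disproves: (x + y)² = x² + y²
(x, y) = (1, 1)

At (0, 0): both sides equal 0, so it holds there.
At (0, 2): both sides equal 4, so it holds there.

Substituting (1, 1) into the claim:
LHS = (1 + 1)² = 4
RHS = 1² + 1² = 2

Since LHS ≠ RHS, this pair disproves the claim, and no lexicographically smaller pair (x ≤ y, non-negative integers) does.

For instance (1, 4) is also a counterexample (LHS = 25, RHS = 17), but it's lexicographically larger.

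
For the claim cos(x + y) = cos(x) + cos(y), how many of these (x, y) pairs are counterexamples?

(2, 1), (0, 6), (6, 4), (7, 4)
4

Testing each pair:
(2, 1): LHS = cos(3) ≈ -0.99, RHS = cos(2) + cos(1) ≈ 0.1242 → counterexample
(0, 6): LHS = cos(6) ≈ 0.9602, RHS = cos(6) + 1 ≈ 1.96 → counterexample
(6, 4): LHS = cos(10) ≈ -0.8391, RHS = cos(4) + cos(6) ≈ 0.3065 → counterexample
(7, 4): LHS = cos(11) ≈ 0.004426, RHS = cos(4) + cos(7) ≈ 0.1003 → counterexample

That makes 4 counterexamples.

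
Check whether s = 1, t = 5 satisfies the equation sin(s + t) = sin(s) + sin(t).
Substituting s = 1, t = 5:

LHS = sin(1 + 5) = sin(6) ≈ -0.2794
RHS = sin(1) + sin(5) ≈ -0.1175

LHS ≠ RHS, so the equation does not hold at this point.

Answer: Fails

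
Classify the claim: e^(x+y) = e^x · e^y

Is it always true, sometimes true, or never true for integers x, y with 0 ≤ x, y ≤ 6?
Always true

The identity holds for every pair in the range. For instance at (x, y) = (5, 4): both sides equal e^9 ≈ 8103.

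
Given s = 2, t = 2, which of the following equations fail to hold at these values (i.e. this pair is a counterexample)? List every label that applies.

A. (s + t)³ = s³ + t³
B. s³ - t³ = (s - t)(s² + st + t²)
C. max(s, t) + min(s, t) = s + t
Evaluating each claim at the given values:
A. LHS = 64, RHS = 16 → fails here (LHS ≠ RHS)
B. LHS = 0, RHS = 0 → holds here (LHS = RHS)
C. LHS = 4, RHS = 4 → holds here (LHS = RHS)

Answer: A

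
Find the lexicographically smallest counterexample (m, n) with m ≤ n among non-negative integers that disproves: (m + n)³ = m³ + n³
Substituting (1, 1) into the claim:
LHS = (1 + 1)³ = 8
RHS = 1³ + 1³ = 2

Since LHS ≠ RHS, this pair disproves the claim, and no lexicographically smaller pair (m ≤ n, non-negative integers) does.

For instance (3, 4) is also a counterexample (LHS = 343, RHS = 91), but it's lexicographically larger.

Answer: (m, n) = (1, 1)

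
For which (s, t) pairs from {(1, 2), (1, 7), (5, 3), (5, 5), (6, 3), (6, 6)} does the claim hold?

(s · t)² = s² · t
Testing each pair:
(1, 2): LHS = 4, RHS = 2 → fails
(1, 7): LHS = 49, RHS = 7 → fails
(5, 3): LHS = 225, RHS = 75 → fails
(5, 5): LHS = 625, RHS = 125 → fails
(6, 3): LHS = 324, RHS = 108 → fails
(6, 6): LHS = 1296, RHS = 216 → fails

No pair satisfies the claim.

Answer: None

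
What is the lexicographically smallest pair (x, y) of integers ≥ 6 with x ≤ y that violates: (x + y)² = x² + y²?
Substituting (6, 6) into the claim:
LHS = (6 + 6)² = 144
RHS = 6² + 6² = 72

Since LHS ≠ RHS, this pair disproves the claim, and no lexicographically smaller pair (x ≤ y, integers ≥ 6) does.

For instance (6, 10) is also a counterexample (LHS = 256, RHS = 136), but it's lexicographically larger.

Answer: (x, y) = (6, 6)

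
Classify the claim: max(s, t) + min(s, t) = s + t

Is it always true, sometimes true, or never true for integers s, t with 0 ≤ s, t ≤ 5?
The identity holds for every pair in the range. For instance at (s, t) = (4, 1): both sides equal 5.

Answer: Always true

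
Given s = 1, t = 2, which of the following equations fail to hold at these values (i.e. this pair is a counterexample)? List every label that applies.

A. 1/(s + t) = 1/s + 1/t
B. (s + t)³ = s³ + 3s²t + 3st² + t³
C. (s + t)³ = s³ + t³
Evaluating each claim at the given values:
A. LHS = 1/3, RHS = 3/2 → fails here (LHS ≠ RHS)
B. LHS = 27, RHS = 27 → holds here (LHS = RHS)
C. LHS = 27, RHS = 9 → fails here (LHS ≠ RHS)

Answer: A, C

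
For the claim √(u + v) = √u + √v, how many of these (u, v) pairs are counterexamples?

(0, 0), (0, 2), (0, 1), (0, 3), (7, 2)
1

Testing each pair:
(0, 0): LHS = 0, RHS = 0 → satisfies claim
(0, 2): LHS = √(2) ≈ 1.414, RHS = √(2) ≈ 1.414 → satisfies claim
(0, 1): LHS = 1, RHS = 1 → satisfies claim
(0, 3): LHS = √(3) ≈ 1.732, RHS = √(3) ≈ 1.732 → satisfies claim
(7, 2): LHS = 3, RHS = √(2) + √(7) ≈ 4.06 → counterexample

That makes 1 counterexample.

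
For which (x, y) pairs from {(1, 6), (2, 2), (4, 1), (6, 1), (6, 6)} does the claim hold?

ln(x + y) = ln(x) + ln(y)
(2, 2)

Testing each pair:
(1, 6): LHS = ln(7) ≈ 1.946, RHS = ln(6) ≈ 1.792 → fails
(2, 2): LHS = ln(4) ≈ 1.386, RHS = 2·ln(2) ≈ 1.386 → holds
(4, 1): LHS = ln(5) ≈ 1.609, RHS = ln(4) ≈ 1.386 → fails
(6, 1): LHS = ln(7) ≈ 1.946, RHS = ln(6) ≈ 1.792 → fails
(6, 6): LHS = ln(12) ≈ 2.485, RHS = 2·ln(6) ≈ 3.584 → fails

1 of 5 pairs satisfies the claim.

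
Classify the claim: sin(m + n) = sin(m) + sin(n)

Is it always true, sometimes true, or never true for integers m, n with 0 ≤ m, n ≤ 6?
It holds at (m, n) = (0, 4) (both sides equal sin(4) ≈ -0.7568), but fails at (m, n) = (4, 1) (LHS = sin(5) ≈ -0.9589, RHS = sin(4) + sin(1) ≈ 0.08467).

Answer: Sometimes true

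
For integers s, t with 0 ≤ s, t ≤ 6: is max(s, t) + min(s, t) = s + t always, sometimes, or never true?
The identity holds for every pair in the range. For instance at (s, t) = (2, 3): both sides equal 5.

Answer: Always true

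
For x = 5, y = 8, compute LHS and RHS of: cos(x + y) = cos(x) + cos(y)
LHS = cos(5 + 8) = cos(13) ≈ 0.9074
RHS = cos(5) + cos(8) ≈ 0.1382

LHS ≠ RHS (they differ by about 0.7693), so the equation does not hold here.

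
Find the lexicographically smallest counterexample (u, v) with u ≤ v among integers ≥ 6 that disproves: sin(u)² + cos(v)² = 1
(u, v) = (6, 7)

At (6, 6): both sides equal 1, so it holds there.

Substituting (6, 7) into the claim:
LHS = sin(6)² + cos(7)² ≈ 0.6464
RHS = 1

Since LHS ≠ RHS, this pair disproves the claim, and no lexicographically smaller pair (u ≤ v, integers ≥ 6) does.

For instance (6, 11) is also a counterexample (LHS = cos(11)² + sin(6)² ≈ 0.07809, RHS = 1), but it's lexicographically larger.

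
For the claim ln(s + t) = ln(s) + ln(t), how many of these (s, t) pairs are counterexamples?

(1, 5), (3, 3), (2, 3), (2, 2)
Testing each pair:
(1, 5): LHS = ln(6) ≈ 1.792, RHS = ln(5) ≈ 1.609 → counterexample
(3, 3): LHS = ln(6) ≈ 1.792, RHS = 2·ln(3) ≈ 2.197 → counterexample
(2, 3): LHS = ln(5) ≈ 1.609, RHS = ln(2) + ln(3) ≈ 1.792 → counterexample
(2, 2): LHS = ln(4) ≈ 1.386, RHS = 2·ln(2) ≈ 1.386 → satisfies claim

That makes 3 counterexamples.

Answer: 3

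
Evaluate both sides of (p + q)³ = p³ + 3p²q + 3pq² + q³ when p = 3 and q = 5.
LHS = (3 + 5)³ = 512
RHS = 3³ + 3·3²·5 + 3·3·5² + 5³ = 512

LHS = RHS: the two sides agree.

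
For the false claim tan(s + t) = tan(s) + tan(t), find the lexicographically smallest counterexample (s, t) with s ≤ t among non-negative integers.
At (0, 2): both sides equal tan(2) ≈ -2.185, so it holds there.

Substituting (1, 1) into the claim:
LHS = tan(1 + 1) = tan(2) ≈ -2.185
RHS = tan(1) + tan(1) = 2·tan(1) ≈ 3.115

Since LHS ≠ RHS, this pair disproves the claim, and no lexicographically smaller pair (s ≤ t, non-negative integers) does.

For instance (2, 5) is also a counterexample (LHS = tan(7) ≈ 0.8714, RHS = tan(5) + tan(2) ≈ -5.566), but it's lexicographically larger.

Answer: (s, t) = (1, 1)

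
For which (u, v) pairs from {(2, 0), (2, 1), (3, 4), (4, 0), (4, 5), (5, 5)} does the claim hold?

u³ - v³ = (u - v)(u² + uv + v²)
Testing each pair:
(2, 0): LHS = 8, RHS = 8 → holds
(2, 1): LHS = 7, RHS = 7 → holds
(3, 4): LHS = -37, RHS = -37 → holds
(4, 0): LHS = 64, RHS = 64 → holds
(4, 5): LHS = -61, RHS = -61 → holds
(5, 5): LHS = 0, RHS = 0 → holds

Every pair satisfies the claim.

Answer: All pairs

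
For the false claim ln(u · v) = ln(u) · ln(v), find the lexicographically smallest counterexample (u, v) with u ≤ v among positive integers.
(u, v) = (1, 2)

Substituting (1, 2) into the claim:
LHS = ln(1 · 2) = ln(2) ≈ 0.6931
RHS = ln(1) · ln(2) = 0

Since LHS ≠ RHS, this pair disproves the claim, and no lexicographically smaller pair (u ≤ v, positive integers) does.

For instance (6, 6) is also a counterexample (LHS = ln(36) ≈ 3.584, RHS = ln(6)² ≈ 3.21), but it's lexicographically larger.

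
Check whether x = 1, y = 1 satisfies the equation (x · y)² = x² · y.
Holds

Substituting x = 1, y = 1:

LHS = (1 · 1)² = 1
RHS = 1² · 1 = 1

LHS = RHS, so the equation holds at this point.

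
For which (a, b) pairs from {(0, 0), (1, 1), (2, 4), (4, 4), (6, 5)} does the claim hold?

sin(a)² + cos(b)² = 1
Testing each pair:
(0, 0): LHS = 1, RHS = 1 → holds
(1, 1): LHS = cos(1)² + sin(1)² = 1, RHS = 1 → holds
(2, 4): LHS = cos(4)² + sin(2)² ≈ 1.254, RHS = 1 → fails
(4, 4): LHS = cos(4)² + sin(4)² = 1, RHS = 1 → holds
(6, 5): LHS = sin(6)² + cos(5)² ≈ 0.1585, RHS = 1 → fails

3 of 5 pairs satisfy the claim.

Answer: (0, 0), (1, 1), (4, 4)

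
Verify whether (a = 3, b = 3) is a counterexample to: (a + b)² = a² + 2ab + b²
No

Substituting a = 3, b = 3:
LHS = (3 + 3)² = 36
RHS = 3² + 2·3·3 + 3² = 36

The sides agree, so this pair does not disprove the claim.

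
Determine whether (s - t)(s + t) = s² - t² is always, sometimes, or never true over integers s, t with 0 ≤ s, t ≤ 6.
The identity holds for every pair in the range. For instance at (s, t) = (2, 1): both sides equal 3.

Answer: Always true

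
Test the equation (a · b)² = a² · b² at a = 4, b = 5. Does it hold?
Substituting a = 4, b = 5:

LHS = (4 · 5)² = 400
RHS = 4² · 5² = 400

LHS = RHS, so the equation holds at this point.

Answer: Holds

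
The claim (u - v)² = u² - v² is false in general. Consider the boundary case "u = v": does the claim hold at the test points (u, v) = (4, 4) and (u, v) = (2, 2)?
Yes, holds at both test points

At (4, 4): LHS = 0, RHS = 0 → equal
At (2, 2): LHS = 0, RHS = 0 → equal

So the claim does hold at both of these boundary points, even though it is not an identity.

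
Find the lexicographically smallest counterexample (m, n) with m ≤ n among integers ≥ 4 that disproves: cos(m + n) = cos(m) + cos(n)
(m, n) = (4, 4)

Substituting (4, 4) into the claim:
LHS = cos(4 + 4) = cos(8) ≈ -0.1455
RHS = cos(4) + cos(4) = 2·cos(4) ≈ -1.307

Since LHS ≠ RHS, this pair disproves the claim, and no lexicographically smaller pair (m ≤ n, integers ≥ 4) does.

For instance (4, 7) is also a counterexample (LHS = cos(11) ≈ 0.004426, RHS = cos(4) + cos(7) ≈ 0.1003), but it's lexicographically larger.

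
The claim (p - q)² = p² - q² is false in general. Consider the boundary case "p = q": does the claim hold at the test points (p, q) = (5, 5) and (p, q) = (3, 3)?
At (5, 5): LHS = 0, RHS = 0 → equal
At (3, 3): LHS = 0, RHS = 0 → equal

So the claim does hold at both of these boundary points, even though it is not an identity.

Answer: Yes, holds at both test points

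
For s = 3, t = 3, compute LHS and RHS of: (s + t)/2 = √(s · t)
LHS = (3 + 3)/2 = 3
RHS = √(3 · 3) = 3

LHS = RHS: the two sides agree.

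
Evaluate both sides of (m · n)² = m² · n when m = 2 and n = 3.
LHS = (2 · 3)² = 36
RHS = 2² · 3 = 12

LHS ≠ RHS, so the equation does not hold here.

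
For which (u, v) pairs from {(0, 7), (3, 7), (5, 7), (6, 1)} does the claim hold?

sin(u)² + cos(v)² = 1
None

Testing each pair:
(0, 7): LHS = cos(7)² ≈ 0.5684, RHS = 1 → fails
(3, 7): LHS = sin(3)² + cos(7)² ≈ 0.5883, RHS = 1 → fails
(5, 7): LHS = cos(7)² + sin(5)² ≈ 1.488, RHS = 1 → fails
(6, 1): LHS = sin(6)² + cos(1)² ≈ 0.37, RHS = 1 → fails

No pair satisfies the claim.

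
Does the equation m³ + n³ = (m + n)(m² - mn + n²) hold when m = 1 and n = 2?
Substituting m = 1, n = 2:

LHS = 1³ + 2³ = 9
RHS = (1 + 2)(1² - 1·2 + 2²) = 9

LHS = RHS, so the equation holds at this point.

Answer: Holds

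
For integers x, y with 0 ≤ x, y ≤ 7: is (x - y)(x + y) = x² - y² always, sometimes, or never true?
Always true

The identity holds for every pair in the range. For instance at (x, y) = (6, 0): both sides equal 36.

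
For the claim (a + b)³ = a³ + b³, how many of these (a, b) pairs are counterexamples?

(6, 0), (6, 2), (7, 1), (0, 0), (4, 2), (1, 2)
Testing each pair:
(6, 0): LHS = 216, RHS = 216 → satisfies claim
(6, 2): LHS = 512, RHS = 224 → counterexample
(7, 1): LHS = 512, RHS = 344 → counterexample
(0, 0): LHS = 0, RHS = 0 → satisfies claim
(4, 2): LHS = 216, RHS = 72 → counterexample
(1, 2): LHS = 27, RHS = 9 → counterexample

That makes 4 counterexamples.

Answer: 4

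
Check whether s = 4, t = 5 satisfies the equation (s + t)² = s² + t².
Fails

Substituting s = 4, t = 5:

LHS = (4 + 5)² = 81
RHS = 4² + 5² = 41

LHS ≠ RHS, so the equation does not hold at this point.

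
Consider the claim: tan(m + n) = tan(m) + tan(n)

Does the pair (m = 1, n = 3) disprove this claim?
Yes

Substituting m = 1, n = 3:
LHS = tan(1 + 3) = tan(4) ≈ 1.158
RHS = tan(1) + tan(3) ≈ 1.415

Since LHS ≠ RHS, this pair disproves the claim.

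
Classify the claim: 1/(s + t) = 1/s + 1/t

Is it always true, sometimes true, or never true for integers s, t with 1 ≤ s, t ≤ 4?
The claim fails for every pair in the range. For instance at (s, t) = (4, 3): LHS = 1/7, RHS = 7/12.

Answer: Never true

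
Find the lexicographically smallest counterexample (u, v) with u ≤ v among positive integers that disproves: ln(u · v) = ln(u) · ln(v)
Substituting (1, 2) into the claim:
LHS = ln(1 · 2) = ln(2) ≈ 0.6931
RHS = ln(1) · ln(2) = 0

Since LHS ≠ RHS, this pair disproves the claim, and no lexicographically smaller pair (u ≤ v, positive integers) does.

For instance (1, 4) is also a counterexample (LHS = ln(4) ≈ 1.386, RHS = 0), but it's lexicographically larger.

Answer: (u, v) = (1, 2)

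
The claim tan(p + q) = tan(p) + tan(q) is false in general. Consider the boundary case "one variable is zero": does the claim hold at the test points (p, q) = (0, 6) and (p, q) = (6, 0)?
At (0, 6): LHS = tan(6) ≈ -0.291, RHS = tan(6) ≈ -0.291 → equal
At (6, 0): LHS = tan(6) ≈ -0.291, RHS = tan(6) ≈ -0.291 → equal

So the claim does hold at both of these boundary points, even though it is not an identity.

Answer: Yes, holds at both test points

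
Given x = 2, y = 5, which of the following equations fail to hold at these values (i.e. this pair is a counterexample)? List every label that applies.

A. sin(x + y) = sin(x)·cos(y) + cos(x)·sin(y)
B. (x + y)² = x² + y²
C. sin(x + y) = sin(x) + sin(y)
Evaluating each claim at the given values:
A. LHS = sin(7) ≈ 0.657, RHS = sin(2)·cos(5) + sin(5)·cos(2) ≈ 0.657 → holds here (LHS = RHS)
B. LHS = 49, RHS = 29 → fails here (LHS ≠ RHS)
C. LHS = sin(7) ≈ 0.657, RHS = sin(5) + sin(2) ≈ -0.04963 → fails here (LHS ≠ RHS)

Answer: B, C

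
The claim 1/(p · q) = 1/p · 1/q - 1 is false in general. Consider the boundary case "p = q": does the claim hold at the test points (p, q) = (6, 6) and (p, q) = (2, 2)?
No, fails at both test points

At (6, 6): LHS = 1/36 ≠ RHS = -35/36
At (2, 2): LHS = 1/4 ≠ RHS = -3/4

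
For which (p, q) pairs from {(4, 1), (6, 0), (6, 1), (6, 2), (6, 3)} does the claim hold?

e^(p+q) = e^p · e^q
Testing each pair:
(4, 1): LHS = e^5 ≈ 148.4, RHS = e^5 ≈ 148.4 → holds
(6, 0): LHS = e^6 ≈ 403.4, RHS = e^6 ≈ 403.4 → holds
(6, 1): LHS = e^7 ≈ 1097, RHS = e^7 ≈ 1097 → holds
(6, 2): LHS = e^8 ≈ 2981, RHS = e^8 ≈ 2981 → holds
(6, 3): LHS = e^9 ≈ 8103, RHS = e^9 ≈ 8103 → holds

Every pair satisfies the claim.

Answer: All pairs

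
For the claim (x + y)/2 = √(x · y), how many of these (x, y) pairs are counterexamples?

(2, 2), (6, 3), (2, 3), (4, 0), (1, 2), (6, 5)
5

Testing each pair:
(2, 2): LHS = 2, RHS = 2 → satisfies claim
(6, 3): LHS = 9/2, RHS = 3·√(2) ≈ 4.243 → counterexample
(2, 3): LHS = 5/2, RHS = √(6) ≈ 2.449 → counterexample
(4, 0): LHS = 2, RHS = 0 → counterexample
(1, 2): LHS = 3/2, RHS = √(2) ≈ 1.414 → counterexample
(6, 5): LHS = 11/2, RHS = √(30) ≈ 5.477 → counterexample

That makes 5 counterexamples.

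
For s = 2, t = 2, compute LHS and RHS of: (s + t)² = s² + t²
LHS = (2 + 2)² = 16
RHS = 2² + 2² = 8

LHS ≠ RHS, so the equation does not hold here.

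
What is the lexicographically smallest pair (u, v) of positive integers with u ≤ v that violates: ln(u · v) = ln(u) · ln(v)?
(u, v) = (1, 2)

At (1, 1): both sides equal 0, so it holds there.

Substituting (1, 2) into the claim:
LHS = ln(1 · 2) = ln(2) ≈ 0.6931
RHS = ln(1) · ln(2) = 0

Since LHS ≠ RHS, this pair disproves the claim, and no lexicographically smaller pair (u ≤ v, positive integers) does.

For instance (1, 5) is also a counterexample (LHS = ln(5) ≈ 1.609, RHS = 0), but it's lexicographically larger.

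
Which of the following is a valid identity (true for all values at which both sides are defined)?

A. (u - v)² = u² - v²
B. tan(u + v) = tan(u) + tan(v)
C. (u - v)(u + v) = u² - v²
C

A: fails at (6, 7) — LHS = 1, RHS = -13.
B: fails at (1, 3) — LHS = tan(4) ≈ 1.158, RHS = tan(3) + tan(1) ≈ 1.415.
C: holds — e.g. at (3, 5), both sides equal -16.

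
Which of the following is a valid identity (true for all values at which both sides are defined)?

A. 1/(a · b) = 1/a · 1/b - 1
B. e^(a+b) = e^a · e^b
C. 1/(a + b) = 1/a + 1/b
A: fails at (1, 2) — LHS = 1/2, RHS = -1/2.
B: holds — e.g. at (4, 6), both sides equal e^10 ≈ 22026.5.
C: fails at (4, 5) — LHS = 1/9, RHS = 9/20.

Answer: B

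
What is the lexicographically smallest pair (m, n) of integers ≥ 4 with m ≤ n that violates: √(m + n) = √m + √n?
Substituting (4, 4) into the claim:
LHS = √(4 + 4) = 2·√(2) ≈ 2.828
RHS = √4 + √4 = 4

Since LHS ≠ RHS, this pair disproves the claim, and no lexicographically smaller pair (m ≤ n, integers ≥ 4) does.

For instance (10, 11) is also a counterexample (LHS = √(21) ≈ 4.583, RHS = √(10) + √(11) ≈ 6.479), but it's lexicographically larger.

Answer: (m, n) = (4, 4)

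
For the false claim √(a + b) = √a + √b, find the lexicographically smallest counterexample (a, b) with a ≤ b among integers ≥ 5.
(a, b) = (5, 5)

Substituting (5, 5) into the claim:
LHS = √(5 + 5) = √(10) ≈ 3.162
RHS = √5 + √5 = 2·√(5) ≈ 4.472

Since LHS ≠ RHS, this pair disproves the claim, and no lexicographically smaller pair (a ≤ b, integers ≥ 5) does.

For instance (10, 10) is also a counterexample (LHS = 2·√(5) ≈ 4.472, RHS = 2·√(10) ≈ 6.325), but it's lexicographically larger.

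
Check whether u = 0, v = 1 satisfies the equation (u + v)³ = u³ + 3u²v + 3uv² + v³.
Holds

Substituting u = 0, v = 1:

LHS = (0 + 1)³ = 1
RHS = 0³ + 3·0²·1 + 3·0·1² + 1³ = 1

LHS = RHS, so the equation holds at this point.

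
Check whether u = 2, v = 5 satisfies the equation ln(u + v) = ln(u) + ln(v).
Substituting u = 2, v = 5:

LHS = ln(2 + 5) = ln(7) ≈ 1.946
RHS = ln(2) + ln(5) ≈ 2.303

LHS ≠ RHS, so the equation does not hold at this point.

Answer: Fails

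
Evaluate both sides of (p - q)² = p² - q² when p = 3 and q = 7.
LHS = (3 - 7)² = 16
RHS = 3² - 7² = -40

LHS ≠ RHS, so the equation does not hold here.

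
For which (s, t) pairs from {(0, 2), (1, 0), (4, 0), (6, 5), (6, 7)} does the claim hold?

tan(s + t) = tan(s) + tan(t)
(0, 2), (1, 0), (4, 0)

Testing each pair:
(0, 2): LHS = tan(2) ≈ -2.185, RHS = tan(2) ≈ -2.185 → holds
(1, 0): LHS = tan(1) ≈ 1.557, RHS = tan(1) ≈ 1.557 → holds
(4, 0): LHS = tan(4) ≈ 1.158, RHS = tan(4) ≈ 1.158 → holds
(6, 5): LHS = tan(11) ≈ -226, RHS = tan(5) + tan(6) ≈ -3.672 → fails
(6, 7): LHS = tan(13) ≈ 0.463, RHS = tan(6) + tan(7) ≈ 0.5804 → fails

3 of 5 pairs satisfy the claim.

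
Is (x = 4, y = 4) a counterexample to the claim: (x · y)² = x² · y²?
No

Substituting x = 4, y = 4:
LHS = (4 · 4)² = 256
RHS = 4² · 4² = 256

The sides agree, so this pair does not disprove the claim.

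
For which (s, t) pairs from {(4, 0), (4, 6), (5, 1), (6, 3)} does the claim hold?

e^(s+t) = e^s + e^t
Testing each pair:
(4, 0): LHS = e^4 ≈ 54.6, RHS = 1 + e^4 ≈ 55.6 → fails
(4, 6): LHS = e^10 ≈ 22026.5, RHS = e^4 + e^6 ≈ 458 → fails
(5, 1): LHS = e^6 ≈ 403.4, RHS = e + e^5 ≈ 151.1 → fails
(6, 3): LHS = e^9 ≈ 8103, RHS = e^3 + e^6 ≈ 423.5 → fails

No pair satisfies the claim.

Answer: None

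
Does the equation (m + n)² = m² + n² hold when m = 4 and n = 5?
Fails

Substituting m = 4, n = 5:

LHS = (4 + 5)² = 81
RHS = 4² + 5² = 41

LHS ≠ RHS, so the equation does not hold at this point.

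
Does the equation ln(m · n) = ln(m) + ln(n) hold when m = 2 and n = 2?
Holds

Substituting m = 2, n = 2:

LHS = ln(2 · 2) = ln(4) ≈ 1.386
RHS = ln(2) + ln(2) = 2·ln(2) ≈ 1.386

LHS = RHS, so the equation holds at this point.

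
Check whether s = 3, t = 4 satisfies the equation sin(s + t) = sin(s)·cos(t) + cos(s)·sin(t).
Holds

Substituting s = 3, t = 4:

LHS = sin(3 + 4) = sin(7) ≈ 0.657
RHS = sin(3)·cos(4) + cos(3)·sin(4) = sin(3)·cos(4) + sin(4)·cos(3) ≈ 0.657

LHS = RHS, so the equation holds at this point.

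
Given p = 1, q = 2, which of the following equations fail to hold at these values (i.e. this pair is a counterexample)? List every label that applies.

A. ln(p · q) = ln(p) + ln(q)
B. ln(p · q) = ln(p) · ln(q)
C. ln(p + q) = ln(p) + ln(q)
Evaluating each claim at the given values:
A. LHS = ln(2) ≈ 0.6931, RHS = ln(2) ≈ 0.6931 → holds here (LHS = RHS)
B. LHS = ln(2) ≈ 0.6931, RHS = 0 → fails here (LHS ≠ RHS)
C. LHS = ln(3) ≈ 1.099, RHS = ln(2) ≈ 0.6931 → fails here (LHS ≠ RHS)

Answer: B, C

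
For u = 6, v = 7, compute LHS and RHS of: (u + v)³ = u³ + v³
LHS = (6 + 7)³ = 2197
RHS = 6³ + 7³ = 559

LHS ≠ RHS, so the equation does not hold here.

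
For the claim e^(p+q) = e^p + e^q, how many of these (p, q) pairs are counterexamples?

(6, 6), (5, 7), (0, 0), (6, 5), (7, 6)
Testing each pair:
(6, 6): LHS = e^12 ≈ 162754.8, RHS = 2·e^6 ≈ 806.9 → counterexample
(5, 7): LHS = e^12 ≈ 162754.8, RHS = e^5 + e^7 ≈ 1245 → counterexample
(0, 0): LHS = 1, RHS = 2 → counterexample
(6, 5): LHS = e^11 ≈ 59874.1, RHS = e^5 + e^6 ≈ 551.8 → counterexample
(7, 6): LHS = e^13 ≈ 442413.4, RHS = e^6 + e^7 ≈ 1500 → counterexample

That makes 5 counterexamples.

Answer: 5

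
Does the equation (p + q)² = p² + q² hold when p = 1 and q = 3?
Fails

Substituting p = 1, q = 3:

LHS = (1 + 3)² = 16
RHS = 1² + 3² = 10

LHS ≠ RHS, so the equation does not hold at this point.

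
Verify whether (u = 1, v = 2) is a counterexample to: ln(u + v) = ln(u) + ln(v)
Yes

Substituting u = 1, v = 2:
LHS = ln(1 + 2) = ln(3) ≈ 1.099
RHS = ln(1) + ln(2) = ln(2) ≈ 0.6931

Since LHS ≠ RHS, this pair disproves the claim.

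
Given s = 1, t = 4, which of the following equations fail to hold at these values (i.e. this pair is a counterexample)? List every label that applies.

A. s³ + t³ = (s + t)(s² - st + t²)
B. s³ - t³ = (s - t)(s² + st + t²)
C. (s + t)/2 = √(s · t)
Evaluating each claim at the given values:
A. LHS = 65, RHS = 65 → holds here (LHS = RHS)
B. LHS = -63, RHS = -63 → holds here (LHS = RHS)
C. LHS = 5/2, RHS = 2 → fails here (LHS ≠ RHS)

Answer: C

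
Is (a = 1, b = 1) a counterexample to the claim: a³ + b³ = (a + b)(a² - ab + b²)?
No

Substituting a = 1, b = 1:
LHS = 1³ + 1³ = 2
RHS = (1 + 1)(1² - 1·1 + 1²) = 2

The sides agree, so this pair does not disprove the claim.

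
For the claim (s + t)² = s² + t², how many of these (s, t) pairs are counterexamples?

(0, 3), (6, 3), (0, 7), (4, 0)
1

Testing each pair:
(0, 3): LHS = 9, RHS = 9 → satisfies claim
(6, 3): LHS = 81, RHS = 45 → counterexample
(0, 7): LHS = 49, RHS = 49 → satisfies claim
(4, 0): LHS = 16, RHS = 16 → satisfies claim

That makes 1 counterexample.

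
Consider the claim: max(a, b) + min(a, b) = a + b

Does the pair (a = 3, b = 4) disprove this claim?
No

Substituting a = 3, b = 4:
LHS = max(3, 4) + min(3, 4) = 7
RHS = 3 + 4 = 7

The sides agree, so this pair does not disprove the claim.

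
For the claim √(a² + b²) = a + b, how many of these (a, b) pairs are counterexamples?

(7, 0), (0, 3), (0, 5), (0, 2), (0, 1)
0

Testing each pair:
(7, 0): LHS = 7, RHS = 7 → satisfies claim
(0, 3): LHS = 3, RHS = 3 → satisfies claim
(0, 5): LHS = 5, RHS = 5 → satisfies claim
(0, 2): LHS = 2, RHS = 2 → satisfies claim
(0, 1): LHS = 1, RHS = 1 → satisfies claim

That makes 0 counterexamples.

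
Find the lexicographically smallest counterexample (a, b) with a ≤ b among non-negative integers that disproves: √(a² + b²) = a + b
At (0, 2): both sides equal 2, so it holds there.

Substituting (1, 1) into the claim:
LHS = √(1² + 1²) = √(2) ≈ 1.414
RHS = 1 + 1 = 2

Since LHS ≠ RHS, this pair disproves the claim, and no lexicographically smaller pair (a ≤ b, non-negative integers) does.

For instance (1, 2) is also a counterexample (LHS = √(5) ≈ 2.236, RHS = 3), but it's lexicographically larger.

Answer: (a, b) = (1, 1)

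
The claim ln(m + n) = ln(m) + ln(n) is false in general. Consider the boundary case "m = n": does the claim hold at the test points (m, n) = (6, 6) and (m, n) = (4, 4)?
No, fails at both test points

At (6, 6): LHS = ln(12) ≈ 2.485 ≠ RHS = 2·ln(6) ≈ 3.584
At (4, 4): LHS = ln(8) ≈ 2.079 ≠ RHS = 2·ln(4) ≈ 2.773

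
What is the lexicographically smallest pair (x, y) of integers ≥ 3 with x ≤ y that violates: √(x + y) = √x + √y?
Substituting (3, 3) into the claim:
LHS = √(3 + 3) = √(6) ≈ 2.449
RHS = √3 + √3 = 2·√(3) ≈ 3.464

Since LHS ≠ RHS, this pair disproves the claim, and no lexicographically smaller pair (x ≤ y, integers ≥ 3) does.

For instance (3, 9) is also a counterexample (LHS = 2·√(3) ≈ 3.464, RHS = √(3) + 3 ≈ 4.732), but it's lexicographically larger.

Answer: (x, y) = (3, 3)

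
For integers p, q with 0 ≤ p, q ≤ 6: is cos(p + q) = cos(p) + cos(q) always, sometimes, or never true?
Never true

The claim fails for every pair in the range. For instance at (p, q) = (2, 6): LHS = cos(8) ≈ -0.1455, RHS = cos(2) + cos(6) ≈ 0.544.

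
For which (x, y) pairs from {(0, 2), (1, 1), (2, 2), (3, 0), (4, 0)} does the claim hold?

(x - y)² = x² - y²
(1, 1), (2, 2), (3, 0), (4, 0)

Testing each pair:
(0, 2): LHS = 4, RHS = -4 → fails
(1, 1): LHS = 0, RHS = 0 → holds
(2, 2): LHS = 0, RHS = 0 → holds
(3, 0): LHS = 9, RHS = 9 → holds
(4, 0): LHS = 16, RHS = 16 → holds

4 of 5 pairs satisfy the claim.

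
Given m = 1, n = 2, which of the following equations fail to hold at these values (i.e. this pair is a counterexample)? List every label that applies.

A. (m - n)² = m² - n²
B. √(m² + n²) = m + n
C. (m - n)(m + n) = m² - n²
Evaluating each claim at the given values:
A. LHS = 1, RHS = -3 → fails here (LHS ≠ RHS)
B. LHS = √(5) ≈ 2.236, RHS = 3 → fails here (LHS ≠ RHS)
C. LHS = -3, RHS = -3 → holds here (LHS = RHS)

Answer: A, B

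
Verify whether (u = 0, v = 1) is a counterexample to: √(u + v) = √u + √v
No

Substituting u = 0, v = 1:
LHS = √(0 + 1) = 1
RHS = √0 + √1 = 1

The sides agree, so this pair does not disprove the claim.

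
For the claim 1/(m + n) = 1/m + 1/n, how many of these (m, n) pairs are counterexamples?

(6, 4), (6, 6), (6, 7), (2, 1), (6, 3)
Testing each pair:
(6, 4): LHS = 1/10, RHS = 5/12 → counterexample
(6, 6): LHS = 1/12, RHS = 1/3 → counterexample
(6, 7): LHS = 1/13, RHS = 13/42 → counterexample
(2, 1): LHS = 1/3, RHS = 3/2 → counterexample
(6, 3): LHS = 1/9, RHS = 1/2 → counterexample

That makes 5 counterexamples.

Answer: 5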